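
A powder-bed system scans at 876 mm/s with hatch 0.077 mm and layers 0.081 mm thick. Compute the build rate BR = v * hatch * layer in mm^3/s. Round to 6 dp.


Rate = 876 * 0.077 * 0.081 = 5.463612 mm^3/s


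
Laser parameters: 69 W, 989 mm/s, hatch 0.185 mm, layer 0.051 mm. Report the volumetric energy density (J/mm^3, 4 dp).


E = 69 / (989*0.185*0.051) = 7.3945 J/mm^3


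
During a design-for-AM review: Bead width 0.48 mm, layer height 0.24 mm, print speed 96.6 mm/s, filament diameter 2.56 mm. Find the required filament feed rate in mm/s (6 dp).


Q = 0.48 * 0.24 * 96.6 = 11.12832 mm^3/s
A_fil = pi*(2.56/2)^2 = 5.1471854 mm^2
v_feed = 11.12832 / 5.1471854 = 2.16202 mm/s


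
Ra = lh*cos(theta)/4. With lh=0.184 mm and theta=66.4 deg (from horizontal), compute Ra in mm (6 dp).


Ra = 0.184 * cos(66.4) / 4 = 0.018416 mm


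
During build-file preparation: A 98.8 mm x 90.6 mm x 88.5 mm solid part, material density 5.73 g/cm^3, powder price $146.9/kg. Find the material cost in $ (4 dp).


V = 98.8 * 90.6 * 88.5 = 792188.28 mm^3 = 792.18828 cm^3
Mass = 792.18828 * 5.73 / 1000 = 4.53923884 kg
Cost = 4.53923884 * 146.9 = 666.8142 $


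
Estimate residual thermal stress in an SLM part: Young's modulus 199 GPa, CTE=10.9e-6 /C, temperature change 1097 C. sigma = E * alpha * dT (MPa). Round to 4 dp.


sigma = 199*1000 * 10.9e-6 * 1097 = 2379.5027 MPa


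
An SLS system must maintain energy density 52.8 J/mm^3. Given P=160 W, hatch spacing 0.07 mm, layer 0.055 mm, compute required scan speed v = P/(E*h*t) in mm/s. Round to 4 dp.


v = 160 / (52.8*0.07*0.055) = 787.0917 mm/s


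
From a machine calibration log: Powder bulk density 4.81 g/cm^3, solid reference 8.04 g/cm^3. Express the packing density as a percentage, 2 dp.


Packing = (4.81/8.04)*100 = 59.83 %


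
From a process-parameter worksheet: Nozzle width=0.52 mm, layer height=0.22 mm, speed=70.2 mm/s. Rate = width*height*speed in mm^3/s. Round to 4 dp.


Rate = 0.52 * 0.22 * 70.2 = 8.0309 mm^3/s


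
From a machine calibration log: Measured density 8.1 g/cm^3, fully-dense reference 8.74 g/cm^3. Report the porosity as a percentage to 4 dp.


Porosity = (1-8.1/8.74)*100 = 7.3227 %


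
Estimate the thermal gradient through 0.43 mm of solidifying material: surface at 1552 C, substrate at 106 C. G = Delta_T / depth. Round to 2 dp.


G = (1552-106)/0.43 = 3362.79 C/mm


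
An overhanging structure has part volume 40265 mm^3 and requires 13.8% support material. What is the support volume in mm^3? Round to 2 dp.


V_support = 40265 * 0.138 = 5556.57 mm^3


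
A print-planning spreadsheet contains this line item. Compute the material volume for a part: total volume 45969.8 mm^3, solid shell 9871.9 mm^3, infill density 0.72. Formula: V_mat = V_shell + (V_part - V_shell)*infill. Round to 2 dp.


V_infill = (45969.8 - 9871.9) * 0.72 = 25990.49
V_total = 9871.9 + 25990.49 = 35862.39 mm^3


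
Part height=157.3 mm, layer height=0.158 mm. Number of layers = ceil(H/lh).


Layers = ceil(157.3/0.158) = 996


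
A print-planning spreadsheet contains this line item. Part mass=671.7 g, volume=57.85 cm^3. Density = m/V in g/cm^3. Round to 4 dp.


rho = 671.7 / 57.85 = 11.6111 g/cm^3


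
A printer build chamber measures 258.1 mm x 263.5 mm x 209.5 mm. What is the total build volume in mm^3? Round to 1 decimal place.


V = 258.1 * 263.5 * 209.5 = 14247958.8 mm^3


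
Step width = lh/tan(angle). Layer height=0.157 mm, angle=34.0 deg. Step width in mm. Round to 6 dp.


step = 0.157 / tan(34.0) = 0.232762 mm


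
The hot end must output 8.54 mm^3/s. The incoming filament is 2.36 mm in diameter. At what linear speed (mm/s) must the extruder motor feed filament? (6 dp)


A = pi*(2.36/2)^2 = 4.374354
v = 8.54 / 4.374354 = 1.952288 mm/s


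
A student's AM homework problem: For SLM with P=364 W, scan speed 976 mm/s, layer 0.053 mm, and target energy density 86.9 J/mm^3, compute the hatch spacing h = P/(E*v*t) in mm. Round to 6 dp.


h = 364 / (86.9*976*0.053) = 0.080976 mm


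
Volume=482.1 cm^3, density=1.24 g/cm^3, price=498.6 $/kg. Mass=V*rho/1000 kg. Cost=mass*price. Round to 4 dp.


Mass = 482.1*1.24/1000 = 0.597804 kg
Cost = 0.597804 * 498.6 = 298.0651 $


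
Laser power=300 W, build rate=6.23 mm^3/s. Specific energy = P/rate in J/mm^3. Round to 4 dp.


SE = 300 / 6.23 = 48.1541 J/mm^3


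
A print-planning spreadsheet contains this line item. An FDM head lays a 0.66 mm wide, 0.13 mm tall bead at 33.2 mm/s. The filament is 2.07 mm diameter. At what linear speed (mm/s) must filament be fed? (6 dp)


Q = 0.66 * 0.13 * 33.2 = 2.84856 mm^3/s
A_fil = pi*(2.07/2)^2 = 3.36535259 mm^2
v_feed = 2.84856 / 3.36535259 = 0.846437 mm/s


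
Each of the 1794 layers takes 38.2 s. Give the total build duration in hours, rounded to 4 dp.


t = 1794 * 38.2 / 3600 = 19.0363 hrs


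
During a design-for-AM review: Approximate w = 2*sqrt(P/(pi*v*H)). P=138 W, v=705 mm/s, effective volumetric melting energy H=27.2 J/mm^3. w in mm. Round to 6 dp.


w = 2*sqrt(138/(pi*705*27.2)) = 0.095723 mm


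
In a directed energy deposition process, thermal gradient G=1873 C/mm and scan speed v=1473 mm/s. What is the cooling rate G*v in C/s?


CR = 1873 * 1473 = 2758929 C/s


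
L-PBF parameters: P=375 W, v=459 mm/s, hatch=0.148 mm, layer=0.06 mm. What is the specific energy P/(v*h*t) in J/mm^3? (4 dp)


Build rate = 459 * 0.148 * 0.06 = 4.07592 mm^3/s
SE = 375 / 4.07592 = 92.0038 J/mm^3


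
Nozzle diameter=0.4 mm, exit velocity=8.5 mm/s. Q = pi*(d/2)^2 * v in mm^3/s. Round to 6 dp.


A = pi*(0.4/2)^2 = 0.12566371 mm^2
Q = 0.12566371 * 8.5 = 1.068142 mm^3/s


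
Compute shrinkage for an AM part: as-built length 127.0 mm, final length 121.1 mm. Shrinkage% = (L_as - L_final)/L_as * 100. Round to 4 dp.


Shrinkage = ((127.0-121.1)/127.0)*100 = 4.6457 %


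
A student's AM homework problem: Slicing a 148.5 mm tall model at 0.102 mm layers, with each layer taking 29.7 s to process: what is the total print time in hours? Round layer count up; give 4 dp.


Layers = ceil(148.5/0.102) = 1456
t = 1456 * 29.7 / 3600 = 12.012 hrs


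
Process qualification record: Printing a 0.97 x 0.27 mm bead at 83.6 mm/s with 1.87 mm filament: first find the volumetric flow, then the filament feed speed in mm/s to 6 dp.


Q = 0.97 * 0.27 * 83.6 = 21.89484 mm^3/s
A_fil = pi*(1.87/2)^2 = 2.74645884 mm^2
v_feed = 21.89484 / 2.74645884 = 7.972026 mm/s


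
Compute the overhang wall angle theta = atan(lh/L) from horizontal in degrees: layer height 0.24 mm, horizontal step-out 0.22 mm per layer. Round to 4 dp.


angle = atan(0.24/0.22) = 47.4896 degrees


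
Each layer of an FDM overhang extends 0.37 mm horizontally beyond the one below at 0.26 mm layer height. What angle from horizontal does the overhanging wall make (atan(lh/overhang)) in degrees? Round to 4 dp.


angle = atan(0.26/0.37) = 35.0958 degrees


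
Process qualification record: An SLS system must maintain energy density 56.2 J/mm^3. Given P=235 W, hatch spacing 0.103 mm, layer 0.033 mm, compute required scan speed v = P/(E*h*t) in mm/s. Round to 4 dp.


v = 235 / (56.2*0.103*0.033) = 1230.2132 mm/s


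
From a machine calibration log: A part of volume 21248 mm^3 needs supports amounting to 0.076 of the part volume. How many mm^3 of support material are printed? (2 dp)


V_support = 21248 * 0.076 = 1614.85 mm^3


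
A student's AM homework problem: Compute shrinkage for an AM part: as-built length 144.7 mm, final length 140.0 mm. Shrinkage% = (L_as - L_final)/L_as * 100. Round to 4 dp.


Shrinkage = ((144.7-140.0)/144.7)*100 = 3.2481 %


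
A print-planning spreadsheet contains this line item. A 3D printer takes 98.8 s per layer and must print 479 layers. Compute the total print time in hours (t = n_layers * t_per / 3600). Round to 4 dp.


t = 479 * 98.8 / 3600 = 13.1459 hrs


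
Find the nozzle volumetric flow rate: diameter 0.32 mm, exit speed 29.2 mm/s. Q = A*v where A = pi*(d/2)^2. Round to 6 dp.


A = pi*(0.32/2)^2 = 0.08042477 mm^2
Q = 0.08042477 * 29.2 = 2.348403 mm^3/s


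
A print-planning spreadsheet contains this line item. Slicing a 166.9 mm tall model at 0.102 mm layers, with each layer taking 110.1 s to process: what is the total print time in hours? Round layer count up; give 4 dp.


Layers = ceil(166.9/0.102) = 1637
t = 1637 * 110.1 / 3600 = 50.0649 hrs


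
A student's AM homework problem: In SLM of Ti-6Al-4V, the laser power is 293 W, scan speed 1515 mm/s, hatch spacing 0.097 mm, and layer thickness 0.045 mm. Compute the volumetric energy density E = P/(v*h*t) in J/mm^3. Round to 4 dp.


E = 293 / (1515*0.097*0.045) = 44.3068 J/mm^3


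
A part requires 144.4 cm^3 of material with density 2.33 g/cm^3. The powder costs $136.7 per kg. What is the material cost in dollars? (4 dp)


Mass = 144.4*2.33/1000 = 0.336452 kg
Cost = 0.336452 * 136.7 = 45.993 $


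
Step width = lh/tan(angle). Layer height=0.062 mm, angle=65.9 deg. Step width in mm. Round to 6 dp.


step = 0.062 / tan(65.9) = 0.027734 mm


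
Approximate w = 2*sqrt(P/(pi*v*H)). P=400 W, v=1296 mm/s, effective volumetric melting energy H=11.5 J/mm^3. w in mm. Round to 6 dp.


w = 2*sqrt(400/(pi*1296*11.5)) = 0.184856 mm


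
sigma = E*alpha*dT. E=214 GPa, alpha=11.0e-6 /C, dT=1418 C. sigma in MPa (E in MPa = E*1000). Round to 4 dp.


sigma = 214*1000 * 11.0e-6 * 1418 = 3337.972 MPa


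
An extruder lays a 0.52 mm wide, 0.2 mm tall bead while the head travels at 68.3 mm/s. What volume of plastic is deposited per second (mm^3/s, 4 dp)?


Rate = 0.52 * 0.2 * 68.3 = 7.1032 mm^3/s


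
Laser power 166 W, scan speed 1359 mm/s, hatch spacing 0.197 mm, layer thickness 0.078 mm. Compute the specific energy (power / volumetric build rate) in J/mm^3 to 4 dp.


Build rate = 1359 * 0.197 * 0.078 = 20.882394 mm^3/s
SE = 166 / 20.882394 = 7.9493 J/mm^3


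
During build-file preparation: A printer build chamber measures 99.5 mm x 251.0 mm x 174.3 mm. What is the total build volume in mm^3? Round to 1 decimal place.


V = 99.5 * 251.0 * 174.3 = 4353055.4 mm^3


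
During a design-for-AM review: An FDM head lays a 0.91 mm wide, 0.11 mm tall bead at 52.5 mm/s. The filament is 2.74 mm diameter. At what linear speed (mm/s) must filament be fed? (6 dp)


Q = 0.91 * 0.11 * 52.5 = 5.25525 mm^3/s
A_fil = pi*(2.74/2)^2 = 5.89645525 mm^2
v_feed = 5.25525 / 5.89645525 = 0.891256 mm/s


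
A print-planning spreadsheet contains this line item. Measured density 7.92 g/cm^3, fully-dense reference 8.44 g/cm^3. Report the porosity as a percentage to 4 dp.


Porosity = (1-7.92/8.44)*100 = 6.1611 %


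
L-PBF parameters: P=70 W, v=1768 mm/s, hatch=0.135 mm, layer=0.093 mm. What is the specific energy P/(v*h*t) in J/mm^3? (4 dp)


Build rate = 1768 * 0.135 * 0.093 = 22.19724 mm^3/s
SE = 70 / 22.19724 = 3.1535 J/mm^3


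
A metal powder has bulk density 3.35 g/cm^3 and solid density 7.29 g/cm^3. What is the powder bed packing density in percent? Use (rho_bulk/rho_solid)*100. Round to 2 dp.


Packing = (3.35/7.29)*100 = 45.95 %


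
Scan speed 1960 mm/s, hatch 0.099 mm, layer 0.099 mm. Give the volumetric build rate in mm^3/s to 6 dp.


Rate = 1960 * 0.099 * 0.099 = 19.20996 mm^3/s


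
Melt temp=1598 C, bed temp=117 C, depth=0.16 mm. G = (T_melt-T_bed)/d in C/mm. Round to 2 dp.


G = (1598-117)/0.16 = 9256.25 C/mm


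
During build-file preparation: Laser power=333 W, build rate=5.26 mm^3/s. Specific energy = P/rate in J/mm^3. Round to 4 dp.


SE = 333 / 5.26 = 63.308 J/mm^3


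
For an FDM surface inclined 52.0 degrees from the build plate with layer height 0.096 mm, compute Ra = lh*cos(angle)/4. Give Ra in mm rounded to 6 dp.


Ra = 0.096 * cos(52.0) / 4 = 0.014776 mm


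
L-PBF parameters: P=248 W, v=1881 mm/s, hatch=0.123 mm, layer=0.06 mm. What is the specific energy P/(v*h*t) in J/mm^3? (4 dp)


Build rate = 1881 * 0.123 * 0.06 = 13.88178 mm^3/s
SE = 248 / 13.88178 = 17.8651 J/mm^3


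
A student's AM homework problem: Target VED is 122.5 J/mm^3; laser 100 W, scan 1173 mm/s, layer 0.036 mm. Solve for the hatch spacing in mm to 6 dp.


h = 100 / (122.5*1173*0.036) = 0.019331 mm


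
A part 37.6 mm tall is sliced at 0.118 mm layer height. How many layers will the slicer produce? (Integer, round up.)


Layers = ceil(37.6/0.118) = 319


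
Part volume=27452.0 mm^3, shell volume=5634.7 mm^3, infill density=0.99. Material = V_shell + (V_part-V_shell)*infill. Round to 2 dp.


V_infill = (27452.0 - 5634.7) * 0.99 = 21599.13
V_total = 5634.7 + 21599.13 = 27233.83 mm^3


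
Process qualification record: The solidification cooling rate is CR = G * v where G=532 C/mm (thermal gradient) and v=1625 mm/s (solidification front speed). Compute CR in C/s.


CR = 532 * 1625 = 864500 C/s


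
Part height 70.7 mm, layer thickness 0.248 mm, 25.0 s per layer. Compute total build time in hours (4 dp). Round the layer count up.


Layers = ceil(70.7/0.248) = 286
t = 286 * 25.0 / 3600 = 1.9861 hrs


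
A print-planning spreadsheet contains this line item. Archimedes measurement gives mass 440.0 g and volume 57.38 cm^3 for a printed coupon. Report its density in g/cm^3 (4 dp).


rho = 440.0 / 57.38 = 7.6682 g/cm^3


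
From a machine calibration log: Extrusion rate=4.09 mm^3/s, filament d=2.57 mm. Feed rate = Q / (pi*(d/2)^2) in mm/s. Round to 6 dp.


A = pi*(2.57/2)^2 = 5.187476
v = 4.09 / 5.187476 = 0.788437 mm/s


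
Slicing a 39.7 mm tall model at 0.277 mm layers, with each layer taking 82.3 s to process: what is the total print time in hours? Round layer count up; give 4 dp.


Layers = ceil(39.7/0.277) = 144
t = 144 * 82.3 / 3600 = 3.292 hrs


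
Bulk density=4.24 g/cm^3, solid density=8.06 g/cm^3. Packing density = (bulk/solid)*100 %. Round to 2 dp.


Packing = (4.24/8.06)*100 = 52.61 %


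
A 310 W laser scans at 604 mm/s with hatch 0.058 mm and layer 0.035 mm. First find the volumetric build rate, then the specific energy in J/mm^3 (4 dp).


Build rate = 604 * 0.058 * 0.035 = 1.22612 mm^3/s
SE = 310 / 1.22612 = 252.8301 J/mm^3


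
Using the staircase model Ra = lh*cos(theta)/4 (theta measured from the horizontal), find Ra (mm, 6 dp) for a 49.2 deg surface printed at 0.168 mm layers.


Ra = 0.168 * cos(49.2) / 4 = 0.027444 mm


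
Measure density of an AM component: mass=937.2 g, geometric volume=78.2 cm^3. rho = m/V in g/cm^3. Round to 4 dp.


rho = 937.2 / 78.2 = 11.9847 g/cm^3


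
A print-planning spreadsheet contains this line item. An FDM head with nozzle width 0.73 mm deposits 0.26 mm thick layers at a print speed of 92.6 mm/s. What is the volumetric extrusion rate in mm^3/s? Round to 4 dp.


Rate = 0.73 * 0.26 * 92.6 = 17.5755 mm^3/s


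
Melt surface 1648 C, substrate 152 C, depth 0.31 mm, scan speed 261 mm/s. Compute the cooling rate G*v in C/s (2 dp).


G = (1648-152)/0.31 = 4825.80645161 C/mm
CR = 4825.80645161 * 261 = 1259535.48 C/s


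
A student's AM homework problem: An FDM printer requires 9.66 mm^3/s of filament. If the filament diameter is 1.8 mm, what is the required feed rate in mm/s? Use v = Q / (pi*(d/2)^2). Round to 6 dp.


A = pi*(1.8/2)^2 = 2.54469
v = 9.66 / 2.54469 = 3.79614 mm/s


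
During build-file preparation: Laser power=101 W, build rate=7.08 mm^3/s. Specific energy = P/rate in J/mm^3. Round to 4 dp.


SE = 101 / 7.08 = 14.2655 J/mm^3


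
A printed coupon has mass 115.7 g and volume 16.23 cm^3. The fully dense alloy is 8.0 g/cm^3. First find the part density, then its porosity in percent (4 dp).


rho_part = 115.7 / 16.23 = 7.12877388 g/cm^3
Porosity = (1 - 7.12877388/8.0)*100 = 10.8903 %


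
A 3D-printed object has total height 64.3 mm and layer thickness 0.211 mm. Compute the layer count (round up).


Layers = ceil(64.3/0.211) = 305


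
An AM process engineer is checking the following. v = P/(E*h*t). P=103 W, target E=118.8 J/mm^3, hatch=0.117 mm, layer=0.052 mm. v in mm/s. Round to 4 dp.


v = 103 / (118.8*0.117*0.052) = 142.5055 mm/s


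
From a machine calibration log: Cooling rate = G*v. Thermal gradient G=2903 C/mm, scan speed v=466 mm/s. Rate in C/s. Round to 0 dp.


CR = 2903 * 466 = 1352798 C/s


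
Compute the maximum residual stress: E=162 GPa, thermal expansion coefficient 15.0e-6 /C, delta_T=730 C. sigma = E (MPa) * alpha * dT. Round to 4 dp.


sigma = 162*1000 * 15.0e-6 * 730 = 1773.9 MPa


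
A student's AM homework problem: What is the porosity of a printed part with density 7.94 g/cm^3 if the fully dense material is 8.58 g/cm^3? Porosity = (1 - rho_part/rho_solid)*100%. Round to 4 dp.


Porosity = (1-7.94/8.58)*100 = 7.4592 %


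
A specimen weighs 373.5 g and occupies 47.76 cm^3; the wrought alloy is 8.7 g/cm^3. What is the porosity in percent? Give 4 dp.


rho_part = 373.5 / 47.76 = 7.82035176 g/cm^3
Porosity = (1 - 7.82035176/8.7)*100 = 10.1109 %


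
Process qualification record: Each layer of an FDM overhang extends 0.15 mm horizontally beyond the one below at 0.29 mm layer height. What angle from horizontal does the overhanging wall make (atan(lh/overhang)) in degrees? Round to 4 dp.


angle = atan(0.29/0.15) = 62.6501 degrees


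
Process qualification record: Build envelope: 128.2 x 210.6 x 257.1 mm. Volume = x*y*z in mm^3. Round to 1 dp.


V = 128.2 * 210.6 * 257.1 = 6941422.3 mm^3


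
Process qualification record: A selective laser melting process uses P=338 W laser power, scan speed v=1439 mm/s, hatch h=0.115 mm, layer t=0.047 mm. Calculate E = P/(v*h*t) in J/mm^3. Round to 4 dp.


E = 338 / (1439*0.115*0.047) = 43.457 J/mm^3


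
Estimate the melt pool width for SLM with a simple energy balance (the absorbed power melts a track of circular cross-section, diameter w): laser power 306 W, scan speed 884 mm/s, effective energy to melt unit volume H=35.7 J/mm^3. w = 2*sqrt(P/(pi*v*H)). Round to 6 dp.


w = 2*sqrt(306/(pi*884*35.7)) = 0.111111 mm


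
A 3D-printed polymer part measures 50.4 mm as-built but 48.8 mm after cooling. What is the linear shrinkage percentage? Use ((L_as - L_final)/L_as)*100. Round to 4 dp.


Shrinkage = ((50.4-48.8)/50.4)*100 = 3.1746 %


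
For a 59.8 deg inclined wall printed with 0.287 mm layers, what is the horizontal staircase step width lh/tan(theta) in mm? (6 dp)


step = 0.287 / tan(59.8) = 0.167038 mm


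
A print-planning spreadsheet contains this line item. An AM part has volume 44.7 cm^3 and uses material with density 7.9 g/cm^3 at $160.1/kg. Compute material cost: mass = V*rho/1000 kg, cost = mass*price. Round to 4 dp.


Mass = 44.7*7.9/1000 = 0.35313 kg
Cost = 0.35313 * 160.1 = 56.5361 $


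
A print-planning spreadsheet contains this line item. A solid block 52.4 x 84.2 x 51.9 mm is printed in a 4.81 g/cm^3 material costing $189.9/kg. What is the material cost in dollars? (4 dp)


V = 52.4 * 84.2 * 51.9 = 228986.952 mm^3 = 228.986952 cm^3
Mass = 228.986952 * 4.81 / 1000 = 1.10142724 kg
Cost = 1.10142724 * 189.9 = 209.161 $


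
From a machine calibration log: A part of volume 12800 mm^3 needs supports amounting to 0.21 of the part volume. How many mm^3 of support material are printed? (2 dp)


V_support = 12800 * 0.21 = 2688.0 mm^3


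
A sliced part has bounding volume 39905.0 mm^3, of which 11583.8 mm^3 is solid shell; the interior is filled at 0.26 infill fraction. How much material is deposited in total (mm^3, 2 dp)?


V_infill = (39905.0 - 11583.8) * 0.26 = 7363.51
V_total = 11583.8 + 7363.51 = 18947.31 mm^3


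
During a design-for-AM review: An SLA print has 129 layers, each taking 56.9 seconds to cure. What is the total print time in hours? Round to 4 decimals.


t = 129 * 56.9 / 3600 = 2.0389 hrs


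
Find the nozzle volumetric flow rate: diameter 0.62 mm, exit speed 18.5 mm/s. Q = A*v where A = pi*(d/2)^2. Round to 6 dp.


A = pi*(0.62/2)^2 = 0.30190705 mm^2
Q = 0.30190705 * 18.5 = 5.58528 mm^3/s


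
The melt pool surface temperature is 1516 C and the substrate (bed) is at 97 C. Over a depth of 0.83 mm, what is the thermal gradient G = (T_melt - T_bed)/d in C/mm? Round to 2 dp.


G = (1516-97)/0.83 = 1709.64 C/mm


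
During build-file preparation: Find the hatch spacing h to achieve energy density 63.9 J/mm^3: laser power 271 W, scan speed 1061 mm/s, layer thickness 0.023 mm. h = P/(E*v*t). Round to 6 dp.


h = 271 / (63.9*1061*0.023) = 0.17379 mm


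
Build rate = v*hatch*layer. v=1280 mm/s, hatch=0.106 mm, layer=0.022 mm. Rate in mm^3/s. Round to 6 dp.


Rate = 1280 * 0.106 * 0.022 = 2.98496 mm^3/s


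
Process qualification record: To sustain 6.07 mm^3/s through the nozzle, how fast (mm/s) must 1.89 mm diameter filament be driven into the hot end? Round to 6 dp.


A = pi*(1.89/2)^2 = 2.805521
v = 6.07 / 2.805521 = 2.163591 mm/s


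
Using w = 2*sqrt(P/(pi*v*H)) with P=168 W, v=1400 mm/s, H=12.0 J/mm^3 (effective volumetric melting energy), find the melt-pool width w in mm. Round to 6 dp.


w = 2*sqrt(168/(pi*1400*12.0)) = 0.112838 mm


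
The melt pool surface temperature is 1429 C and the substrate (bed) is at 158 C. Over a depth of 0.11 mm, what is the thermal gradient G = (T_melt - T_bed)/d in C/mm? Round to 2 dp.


G = (1429-158)/0.11 = 11554.55 C/mm


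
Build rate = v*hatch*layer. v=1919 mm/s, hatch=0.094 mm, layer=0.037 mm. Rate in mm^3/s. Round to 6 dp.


Rate = 1919 * 0.094 * 0.037 = 6.674282 mm^3/s


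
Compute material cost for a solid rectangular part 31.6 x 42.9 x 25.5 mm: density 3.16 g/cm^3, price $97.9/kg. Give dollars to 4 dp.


V = 31.6 * 42.9 * 25.5 = 34568.82 mm^3 = 34.56882 cm^3
Mass = 34.56882 * 3.16 / 1000 = 0.10923747 kg
Cost = 0.10923747 * 97.9 = 10.6943 $


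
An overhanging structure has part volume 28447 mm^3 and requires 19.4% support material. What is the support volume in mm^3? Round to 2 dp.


V_support = 28447 * 0.194 = 5518.72 mm^3


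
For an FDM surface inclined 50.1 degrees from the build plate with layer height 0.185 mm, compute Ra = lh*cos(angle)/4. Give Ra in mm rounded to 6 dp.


Ra = 0.185 * cos(50.1) / 4 = 0.029667 mm


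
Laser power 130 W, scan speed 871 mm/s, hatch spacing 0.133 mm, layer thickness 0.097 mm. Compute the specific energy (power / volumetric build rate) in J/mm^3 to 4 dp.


Build rate = 871 * 0.133 * 0.097 = 11.236771 mm^3/s
SE = 130 / 11.236771 = 11.5692 J/mm^3


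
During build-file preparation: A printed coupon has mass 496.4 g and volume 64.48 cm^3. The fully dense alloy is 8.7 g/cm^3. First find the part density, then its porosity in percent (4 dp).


rho_part = 496.4 / 64.48 = 7.69851117 g/cm^3
Porosity = (1 - 7.69851117/8.7)*100 = 11.5114 %


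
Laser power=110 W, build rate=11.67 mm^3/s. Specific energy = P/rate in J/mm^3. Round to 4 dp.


SE = 110 / 11.67 = 9.4259 J/mm^3


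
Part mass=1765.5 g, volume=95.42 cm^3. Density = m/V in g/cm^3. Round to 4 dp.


rho = 1765.5 / 95.42 = 18.5024 g/cm^3


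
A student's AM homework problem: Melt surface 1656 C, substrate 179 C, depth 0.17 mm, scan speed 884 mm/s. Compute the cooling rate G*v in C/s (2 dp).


G = (1656-179)/0.17 = 8688.23529412 C/mm
CR = 8688.23529412 * 884 = 7680400.0 C/s


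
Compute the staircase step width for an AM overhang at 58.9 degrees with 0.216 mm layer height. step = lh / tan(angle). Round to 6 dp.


step = 0.216 / tan(58.9) = 0.1303 mm


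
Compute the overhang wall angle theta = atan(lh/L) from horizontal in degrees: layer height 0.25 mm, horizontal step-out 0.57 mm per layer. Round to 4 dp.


angle = atan(0.25/0.57) = 23.6821 degrees


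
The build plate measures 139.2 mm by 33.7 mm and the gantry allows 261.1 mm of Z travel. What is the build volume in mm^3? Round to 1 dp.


V = 139.2 * 33.7 * 261.1 = 1224830.5 mm^3


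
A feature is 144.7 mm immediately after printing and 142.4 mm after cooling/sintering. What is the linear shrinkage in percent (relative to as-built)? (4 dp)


Shrinkage = ((144.7-142.4)/144.7)*100 = 1.5895 %


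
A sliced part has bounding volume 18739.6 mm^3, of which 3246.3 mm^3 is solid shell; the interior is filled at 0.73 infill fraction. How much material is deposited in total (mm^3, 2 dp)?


V_infill = (18739.6 - 3246.3) * 0.73 = 11310.11
V_total = 3246.3 + 11310.11 = 14556.41 mm^3


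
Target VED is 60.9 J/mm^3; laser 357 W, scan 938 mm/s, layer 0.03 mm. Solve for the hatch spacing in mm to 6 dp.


h = 357 / (60.9*938*0.03) = 0.208318 mm


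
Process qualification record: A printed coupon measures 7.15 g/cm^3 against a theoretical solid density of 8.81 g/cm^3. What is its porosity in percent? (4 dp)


Porosity = (1-7.15/8.81)*100 = 18.8422 %


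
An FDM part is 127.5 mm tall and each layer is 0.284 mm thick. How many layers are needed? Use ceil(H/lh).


Layers = ceil(127.5/0.284) = 449


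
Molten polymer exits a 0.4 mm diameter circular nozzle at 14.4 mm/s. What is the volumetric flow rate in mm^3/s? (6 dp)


A = pi*(0.4/2)^2 = 0.12566371 mm^2
Q = 0.12566371 * 14.4 = 1.809557 mm^3/s


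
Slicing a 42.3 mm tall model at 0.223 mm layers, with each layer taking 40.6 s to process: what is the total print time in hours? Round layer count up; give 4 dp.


Layers = ceil(42.3/0.223) = 190
t = 190 * 40.6 / 3600 = 2.1428 hrs


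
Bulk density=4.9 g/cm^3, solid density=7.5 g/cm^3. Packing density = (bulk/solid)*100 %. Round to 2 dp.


Packing = (4.9/7.5)*100 = 65.33 %


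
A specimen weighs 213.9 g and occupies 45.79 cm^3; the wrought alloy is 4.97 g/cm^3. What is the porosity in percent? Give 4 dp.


rho_part = 213.9 / 45.79 = 4.67132562 g/cm^3
Porosity = (1 - 4.67132562/4.97)*100 = 6.0095 %


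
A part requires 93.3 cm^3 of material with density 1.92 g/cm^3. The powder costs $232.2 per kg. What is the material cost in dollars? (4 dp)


Mass = 93.3*1.92/1000 = 0.179136 kg
Cost = 0.179136 * 232.2 = 41.5954 $


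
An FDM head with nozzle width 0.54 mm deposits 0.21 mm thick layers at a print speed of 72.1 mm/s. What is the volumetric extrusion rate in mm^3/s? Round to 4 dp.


Rate = 0.54 * 0.21 * 72.1 = 8.1761 mm^3/s


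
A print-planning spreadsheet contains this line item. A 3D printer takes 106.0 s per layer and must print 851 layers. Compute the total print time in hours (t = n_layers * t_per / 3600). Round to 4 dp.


t = 851 * 106.0 / 3600 = 25.0572 hrs


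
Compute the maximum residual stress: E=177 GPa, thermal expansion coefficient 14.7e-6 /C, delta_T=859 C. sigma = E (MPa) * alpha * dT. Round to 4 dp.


sigma = 177*1000 * 14.7e-6 * 859 = 2235.0321 MPa


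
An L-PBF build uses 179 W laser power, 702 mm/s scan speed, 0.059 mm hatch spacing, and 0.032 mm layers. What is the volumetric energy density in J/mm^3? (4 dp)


E = 179 / (702*0.059*0.032) = 135.056 J/mm^3


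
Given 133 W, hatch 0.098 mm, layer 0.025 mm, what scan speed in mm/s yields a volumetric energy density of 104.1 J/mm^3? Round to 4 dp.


v = 133 / (104.1*0.098*0.025) = 521.4766 mm/s


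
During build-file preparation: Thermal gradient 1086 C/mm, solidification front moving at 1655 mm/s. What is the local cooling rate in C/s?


CR = 1086 * 1655 = 1797330 C/s


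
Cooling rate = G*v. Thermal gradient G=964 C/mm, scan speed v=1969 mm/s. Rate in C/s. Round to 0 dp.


CR = 964 * 1969 = 1898116 C/s


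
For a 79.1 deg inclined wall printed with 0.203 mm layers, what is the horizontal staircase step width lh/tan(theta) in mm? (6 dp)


step = 0.203 / tan(79.1) = 0.039092 mm


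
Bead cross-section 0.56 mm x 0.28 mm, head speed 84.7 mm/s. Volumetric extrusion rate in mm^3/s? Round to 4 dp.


Rate = 0.56 * 0.28 * 84.7 = 13.281 mm^3/s


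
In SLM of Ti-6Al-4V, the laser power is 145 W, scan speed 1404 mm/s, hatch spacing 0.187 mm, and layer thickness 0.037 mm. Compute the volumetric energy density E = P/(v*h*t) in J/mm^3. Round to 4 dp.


E = 145 / (1404*0.187*0.037) = 14.9265 J/mm^3


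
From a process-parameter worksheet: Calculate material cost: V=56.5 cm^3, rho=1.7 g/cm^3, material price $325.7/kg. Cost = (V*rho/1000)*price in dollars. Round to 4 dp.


Mass = 56.5*1.7/1000 = 0.09605 kg
Cost = 0.09605 * 325.7 = 31.2835 $


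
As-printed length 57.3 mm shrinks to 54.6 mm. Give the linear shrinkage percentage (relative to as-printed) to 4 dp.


Shrinkage = ((57.3-54.6)/57.3)*100 = 4.712 %


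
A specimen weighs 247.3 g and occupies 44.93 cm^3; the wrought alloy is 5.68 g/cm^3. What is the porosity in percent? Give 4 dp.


rho_part = 247.3 / 44.93 = 5.50411752 g/cm^3
Porosity = (1 - 5.50411752/5.68)*100 = 3.0965 %


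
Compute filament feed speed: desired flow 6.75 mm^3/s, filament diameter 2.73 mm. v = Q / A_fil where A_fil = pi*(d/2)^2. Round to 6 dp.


A = pi*(2.73/2)^2 = 5.853494
v = 6.75 / 5.853494 = 1.153157 mm/s


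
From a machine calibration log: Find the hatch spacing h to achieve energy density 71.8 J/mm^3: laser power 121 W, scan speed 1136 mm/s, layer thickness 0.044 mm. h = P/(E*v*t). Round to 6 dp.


h = 121 / (71.8*1136*0.044) = 0.033716 mm


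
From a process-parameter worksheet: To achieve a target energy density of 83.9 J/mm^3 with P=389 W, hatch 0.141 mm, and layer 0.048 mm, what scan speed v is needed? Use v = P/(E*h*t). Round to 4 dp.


v = 389 / (83.9*0.141*0.048) = 685.0579 mm/s


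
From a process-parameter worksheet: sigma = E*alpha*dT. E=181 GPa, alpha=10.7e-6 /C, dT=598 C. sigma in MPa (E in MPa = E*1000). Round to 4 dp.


sigma = 181*1000 * 10.7e-6 * 598 = 1158.1466 MPa


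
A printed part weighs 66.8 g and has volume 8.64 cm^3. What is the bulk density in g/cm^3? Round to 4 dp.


rho = 66.8 / 8.64 = 7.7315 g/cm^3


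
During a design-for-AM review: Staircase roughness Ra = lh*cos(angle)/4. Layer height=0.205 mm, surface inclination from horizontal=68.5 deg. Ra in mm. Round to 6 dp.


Ra = 0.205 * cos(68.5) / 4 = 0.018783 mm


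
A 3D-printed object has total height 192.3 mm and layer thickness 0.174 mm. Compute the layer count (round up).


Layers = ceil(192.3/0.174) = 1106


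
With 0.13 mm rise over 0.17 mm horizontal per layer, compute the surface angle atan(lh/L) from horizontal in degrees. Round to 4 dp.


angle = atan(0.13/0.17) = 37.4054 degrees


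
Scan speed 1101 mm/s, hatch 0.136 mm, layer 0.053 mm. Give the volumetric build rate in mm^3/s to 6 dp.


Rate = 1101 * 0.136 * 0.053 = 7.936008 mm^3/s


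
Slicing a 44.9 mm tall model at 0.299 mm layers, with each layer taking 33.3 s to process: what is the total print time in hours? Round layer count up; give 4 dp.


Layers = ceil(44.9/0.299) = 151
t = 151 * 33.3 / 3600 = 1.3968 hrs


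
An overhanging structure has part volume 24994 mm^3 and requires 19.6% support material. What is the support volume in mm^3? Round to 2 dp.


V_support = 24994 * 0.196 = 4898.82 mm^3


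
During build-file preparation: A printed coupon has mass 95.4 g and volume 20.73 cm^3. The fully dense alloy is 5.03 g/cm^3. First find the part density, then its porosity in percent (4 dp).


rho_part = 95.4 / 20.73 = 4.60202605 g/cm^3
Porosity = (1 - 4.60202605/5.03)*100 = 8.5084 %


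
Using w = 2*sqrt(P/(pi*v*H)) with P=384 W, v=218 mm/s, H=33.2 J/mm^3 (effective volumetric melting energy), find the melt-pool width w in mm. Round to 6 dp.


w = 2*sqrt(384/(pi*218*33.2)) = 0.25991 mm


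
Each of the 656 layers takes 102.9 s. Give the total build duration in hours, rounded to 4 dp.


t = 656 * 102.9 / 3600 = 18.7507 hrs


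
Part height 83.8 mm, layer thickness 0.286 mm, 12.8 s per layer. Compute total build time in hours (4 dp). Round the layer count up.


Layers = ceil(83.8/0.286) = 294
t = 294 * 12.8 / 3600 = 1.0453 hrs


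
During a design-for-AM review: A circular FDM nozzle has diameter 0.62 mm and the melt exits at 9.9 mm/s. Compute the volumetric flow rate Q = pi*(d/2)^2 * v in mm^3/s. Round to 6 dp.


A = pi*(0.62/2)^2 = 0.30190705 mm^2
Q = 0.30190705 * 9.9 = 2.98888 mm^3/s


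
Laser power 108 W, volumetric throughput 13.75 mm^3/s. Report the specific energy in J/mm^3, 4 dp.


SE = 108 / 13.75 = 7.8545 J/mm^3


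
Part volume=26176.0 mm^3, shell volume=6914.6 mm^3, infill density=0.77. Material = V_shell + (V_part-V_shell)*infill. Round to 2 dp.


V_infill = (26176.0 - 6914.6) * 0.77 = 14831.28
V_total = 6914.6 + 14831.28 = 21745.88 mm^3


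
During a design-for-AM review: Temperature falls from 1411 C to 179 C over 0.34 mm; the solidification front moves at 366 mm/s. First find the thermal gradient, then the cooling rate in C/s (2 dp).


G = (1411-179)/0.34 = 3623.52941176 C/mm
CR = 3623.52941176 * 366 = 1326211.76 C/s


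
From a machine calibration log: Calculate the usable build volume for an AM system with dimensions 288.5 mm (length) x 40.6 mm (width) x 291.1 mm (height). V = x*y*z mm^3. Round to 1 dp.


V = 288.5 * 40.6 * 291.1 = 3409683.4 mm^3


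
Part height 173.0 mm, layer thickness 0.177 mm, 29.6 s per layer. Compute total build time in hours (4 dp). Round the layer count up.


Layers = ceil(173.0/0.177) = 978
t = 978 * 29.6 / 3600 = 8.0413 hrs


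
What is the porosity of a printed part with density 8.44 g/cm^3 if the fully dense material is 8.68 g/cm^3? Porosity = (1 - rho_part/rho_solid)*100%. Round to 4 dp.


Porosity = (1-8.44/8.68)*100 = 2.765 %


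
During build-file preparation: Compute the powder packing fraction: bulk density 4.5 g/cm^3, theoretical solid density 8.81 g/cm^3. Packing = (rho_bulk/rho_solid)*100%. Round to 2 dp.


Packing = (4.5/8.81)*100 = 51.08 %


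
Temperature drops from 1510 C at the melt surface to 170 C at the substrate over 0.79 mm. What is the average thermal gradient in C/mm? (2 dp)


G = (1510-170)/0.79 = 1696.2 C/mm


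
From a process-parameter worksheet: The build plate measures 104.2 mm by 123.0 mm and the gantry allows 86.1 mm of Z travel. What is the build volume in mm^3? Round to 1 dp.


V = 104.2 * 123.0 * 86.1 = 1103509.3 mm^3


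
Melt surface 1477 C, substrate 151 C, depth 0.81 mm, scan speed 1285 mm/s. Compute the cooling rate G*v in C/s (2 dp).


G = (1477-151)/0.81 = 1637.03703704 C/mm
CR = 1637.03703704 * 1285 = 2103592.59 C/s


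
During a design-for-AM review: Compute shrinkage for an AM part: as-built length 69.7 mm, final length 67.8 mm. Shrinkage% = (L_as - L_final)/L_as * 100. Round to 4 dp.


Shrinkage = ((69.7-67.8)/69.7)*100 = 2.726 %


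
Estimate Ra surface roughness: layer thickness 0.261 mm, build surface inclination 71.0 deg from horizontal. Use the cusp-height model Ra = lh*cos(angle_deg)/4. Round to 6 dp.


Ra = 0.261 * cos(71.0) / 4 = 0.021243 mm


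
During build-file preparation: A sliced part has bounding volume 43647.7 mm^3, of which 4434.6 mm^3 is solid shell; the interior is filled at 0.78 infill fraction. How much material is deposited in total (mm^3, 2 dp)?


V_infill = (43647.7 - 4434.6) * 0.78 = 30586.22
V_total = 4434.6 + 30586.22 = 35020.82 mm^3


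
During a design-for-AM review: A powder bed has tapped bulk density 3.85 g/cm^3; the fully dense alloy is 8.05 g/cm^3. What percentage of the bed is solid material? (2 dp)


Packing = (3.85/8.05)*100 = 47.83 %


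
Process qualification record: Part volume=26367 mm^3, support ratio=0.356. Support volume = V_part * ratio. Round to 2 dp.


V_support = 26367 * 0.356 = 9386.65 mm^3


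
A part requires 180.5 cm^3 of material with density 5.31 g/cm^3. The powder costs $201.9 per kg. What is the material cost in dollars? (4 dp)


Mass = 180.5*5.31/1000 = 0.958455 kg
Cost = 0.958455 * 201.9 = 193.5121 $


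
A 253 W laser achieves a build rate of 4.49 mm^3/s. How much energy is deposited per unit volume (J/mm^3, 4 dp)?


SE = 253 / 4.49 = 56.3474 J/mm^3


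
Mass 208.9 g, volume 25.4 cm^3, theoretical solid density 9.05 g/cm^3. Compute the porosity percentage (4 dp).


rho_part = 208.9 / 25.4 = 8.22440945 g/cm^3
Porosity = (1 - 8.22440945/9.05)*100 = 9.1225 %


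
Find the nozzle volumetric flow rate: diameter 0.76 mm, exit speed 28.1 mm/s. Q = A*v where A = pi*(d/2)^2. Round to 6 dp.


A = pi*(0.76/2)^2 = 0.45364598 mm^2
Q = 0.45364598 * 28.1 = 12.747452 mm^3/s


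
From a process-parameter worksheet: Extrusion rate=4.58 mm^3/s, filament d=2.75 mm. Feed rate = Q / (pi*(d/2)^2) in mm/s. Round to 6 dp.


A = pi*(2.75/2)^2 = 5.939574
v = 4.58 / 5.939574 = 0.771099 mm/s


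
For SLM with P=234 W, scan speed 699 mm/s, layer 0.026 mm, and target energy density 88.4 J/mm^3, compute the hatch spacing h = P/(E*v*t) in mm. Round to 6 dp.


h = 234 / (88.4*699*0.026) = 0.145651 mm


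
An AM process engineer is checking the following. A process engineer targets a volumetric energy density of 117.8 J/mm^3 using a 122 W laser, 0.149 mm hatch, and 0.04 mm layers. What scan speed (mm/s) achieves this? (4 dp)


v = 122 / (117.8*0.149*0.04) = 173.7674 mm/s


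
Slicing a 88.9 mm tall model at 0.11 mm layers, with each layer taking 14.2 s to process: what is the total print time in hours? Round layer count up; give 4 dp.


Layers = ceil(88.9/0.11) = 809
t = 809 * 14.2 / 3600 = 3.1911 hrs


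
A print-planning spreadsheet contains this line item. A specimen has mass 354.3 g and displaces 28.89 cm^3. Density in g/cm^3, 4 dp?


rho = 354.3 / 28.89 = 12.2638 g/cm^3


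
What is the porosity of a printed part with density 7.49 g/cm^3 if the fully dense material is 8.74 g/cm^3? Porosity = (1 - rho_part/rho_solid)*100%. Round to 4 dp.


Porosity = (1-7.49/8.74)*100 = 14.3021 %


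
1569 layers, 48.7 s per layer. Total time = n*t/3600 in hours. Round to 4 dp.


t = 1569 * 48.7 / 3600 = 21.2251 hrs


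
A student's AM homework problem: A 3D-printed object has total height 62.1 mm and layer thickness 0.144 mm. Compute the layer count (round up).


Layers = ceil(62.1/0.144) = 432


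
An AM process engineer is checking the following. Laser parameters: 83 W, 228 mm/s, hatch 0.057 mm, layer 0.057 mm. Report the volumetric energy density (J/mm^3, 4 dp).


E = 83 / (228*0.057*0.057) = 112.0453 J/mm^3


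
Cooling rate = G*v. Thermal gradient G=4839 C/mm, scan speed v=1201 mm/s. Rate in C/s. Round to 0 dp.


CR = 4839 * 1201 = 5811639 C/s


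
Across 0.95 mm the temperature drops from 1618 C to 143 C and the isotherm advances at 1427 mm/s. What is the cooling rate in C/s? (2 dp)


G = (1618-143)/0.95 = 1552.63157895 C/mm
CR = 1552.63157895 * 1427 = 2215605.26 C/s


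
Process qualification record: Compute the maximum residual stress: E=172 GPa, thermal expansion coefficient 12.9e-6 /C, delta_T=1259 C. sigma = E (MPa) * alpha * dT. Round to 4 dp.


sigma = 172*1000 * 12.9e-6 * 1259 = 2793.4692 MPa


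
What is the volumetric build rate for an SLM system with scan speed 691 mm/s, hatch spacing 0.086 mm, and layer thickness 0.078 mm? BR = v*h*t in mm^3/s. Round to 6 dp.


Rate = 691 * 0.086 * 0.078 = 4.635228 mm^3/s


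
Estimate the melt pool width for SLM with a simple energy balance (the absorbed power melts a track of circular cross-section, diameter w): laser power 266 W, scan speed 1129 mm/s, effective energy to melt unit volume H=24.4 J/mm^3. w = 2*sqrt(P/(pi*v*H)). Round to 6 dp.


w = 2*sqrt(266/(pi*1129*24.4)) = 0.11088 mm


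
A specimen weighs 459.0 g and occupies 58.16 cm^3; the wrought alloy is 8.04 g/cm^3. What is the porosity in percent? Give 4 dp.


rho_part = 459.0 / 58.16 = 7.89202201 g/cm^3
Porosity = (1 - 7.89202201/8.04)*100 = 1.8405 %


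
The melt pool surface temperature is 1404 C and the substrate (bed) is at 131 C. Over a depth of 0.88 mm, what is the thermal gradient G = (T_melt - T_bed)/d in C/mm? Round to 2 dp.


G = (1404-131)/0.88 = 1446.59 C/mm
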